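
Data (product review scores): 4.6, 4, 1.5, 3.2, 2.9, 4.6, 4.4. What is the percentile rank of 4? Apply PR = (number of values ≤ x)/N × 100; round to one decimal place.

57.1

N = 7.
Strictly below 4: 3. Equal to 4: 1.
PR = 4/7 × 100 = 57.1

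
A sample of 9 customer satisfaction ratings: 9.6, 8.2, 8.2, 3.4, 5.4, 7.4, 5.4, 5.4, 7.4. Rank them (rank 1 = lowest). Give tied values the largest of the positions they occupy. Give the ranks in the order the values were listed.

Sorted (ascending): 3.4, 5.4, 5.4, 5.4, 7.4, 7.4, 8.2, 8.2, 9.6
The 3 values of 5.4 occupy positions 2–4 → each gets rank 4.
The 2 values of 7.4 occupy positions 5–6 → each gets rank 6.
The 2 values of 8.2 occupy positions 7–8 → each gets rank 8.

9, 8, 8, 1, 4, 6, 4, 4, 6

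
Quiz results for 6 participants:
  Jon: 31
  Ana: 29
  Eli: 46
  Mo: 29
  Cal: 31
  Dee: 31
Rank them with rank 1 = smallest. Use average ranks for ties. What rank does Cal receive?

4

Sorted (ascending): 29, 29, 31, 31, 31, 46
The 2 values of 29 occupy positions 1–2 → average rank (1+2)/2 = 1.5.
The 3 values of 31 occupy positions 3–5 → average rank 4.
Cal has value 31 → rank 4.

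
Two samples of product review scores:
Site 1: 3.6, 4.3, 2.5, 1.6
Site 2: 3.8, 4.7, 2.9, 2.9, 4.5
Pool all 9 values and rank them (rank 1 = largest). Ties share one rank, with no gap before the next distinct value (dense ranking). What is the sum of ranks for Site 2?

Sorted (descending): 4.7, 4.5, 4.3, 3.8, 3.6, 2.9, 2.9, 2.5, 1.6
The 2 values of 2.9 share dense rank 6.
Remaining distinct values take the next consecutive integers.
Site 2 values → pooled ranks: 3.8→4, 4.7→1, 2.9→6, 2.9→6, 4.5→2
Rank sum = 4 + 1 + 6 + 6 + 2 = 19

19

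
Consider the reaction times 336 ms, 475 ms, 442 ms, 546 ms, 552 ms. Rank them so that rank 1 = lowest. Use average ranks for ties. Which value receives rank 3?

475

Sorted (ascending): 336, 442, 475, 546, 552
No ties — each value takes its position as its rank.
Rank 3 → value 475.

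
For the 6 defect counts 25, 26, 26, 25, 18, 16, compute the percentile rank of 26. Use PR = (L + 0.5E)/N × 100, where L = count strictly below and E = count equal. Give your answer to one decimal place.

N = 6.
Strictly below 26: 4. Equal to 26: 2.
PR = (4 + 0.5·2)/6 × 100 = 83.3

83.3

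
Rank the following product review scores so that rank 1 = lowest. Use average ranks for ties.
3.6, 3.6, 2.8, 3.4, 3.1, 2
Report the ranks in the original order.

5.5, 5.5, 2, 4, 3, 1

Sorted (ascending): 2, 2.8, 3.1, 3.4, 3.6, 3.6
The 2 values of 3.6 occupy positions 5–6 → average rank (5+6)/2 = 5.5.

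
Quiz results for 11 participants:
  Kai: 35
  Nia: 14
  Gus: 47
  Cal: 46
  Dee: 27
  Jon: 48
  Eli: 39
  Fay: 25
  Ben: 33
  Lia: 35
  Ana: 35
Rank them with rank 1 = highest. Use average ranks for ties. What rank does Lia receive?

Sorted (descending): 48, 47, 46, 39, 35, 35, 35, 33, 27, 25, 14
The 3 values of 35 occupy positions 5–7 → average rank 6.
Lia has value 35 → rank 6.

6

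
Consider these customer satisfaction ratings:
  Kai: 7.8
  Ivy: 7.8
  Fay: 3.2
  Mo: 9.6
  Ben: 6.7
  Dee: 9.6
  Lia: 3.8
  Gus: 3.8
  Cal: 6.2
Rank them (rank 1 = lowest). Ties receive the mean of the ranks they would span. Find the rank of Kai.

6.5

Sorted (ascending): 3.2, 3.8, 3.8, 6.2, 6.7, 7.8, 7.8, 9.6, 9.6
The 2 values of 3.8 occupy positions 2–3 → average rank (2+3)/2 = 2.5.
The 2 values of 7.8 occupy positions 6–7 → average rank (6+7)/2 = 6.5.
The 2 values of 9.6 occupy positions 8–9 → average rank (8+9)/2 = 8.5.
Kai has value 7.8 → rank 6.5.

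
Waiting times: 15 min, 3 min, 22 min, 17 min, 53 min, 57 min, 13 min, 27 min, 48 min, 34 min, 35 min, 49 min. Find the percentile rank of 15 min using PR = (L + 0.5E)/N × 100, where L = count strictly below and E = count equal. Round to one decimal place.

20.8

N = 12.
Strictly below 15: 2. Equal to 15: 1.
PR = (2 + 0.5·1)/12 × 100 = 20.8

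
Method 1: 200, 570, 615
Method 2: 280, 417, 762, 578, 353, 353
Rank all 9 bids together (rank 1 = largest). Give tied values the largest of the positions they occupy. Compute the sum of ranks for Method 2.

Sorted (descending): 762, 615, 578, 570, 417, 353, 353, 280, 200
The 2 values of 353 occupy positions 6–7 → each gets rank 7.
Method 2 values → pooled ranks: 280→8, 417→5, 762→1, 578→3, 353→7, 353→7
Rank sum = 8 + 5 + 1 + 3 + 7 + 7 = 31

31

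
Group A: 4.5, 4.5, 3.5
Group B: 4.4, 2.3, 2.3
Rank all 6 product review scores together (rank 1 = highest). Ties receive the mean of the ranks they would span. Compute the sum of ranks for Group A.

7

Sorted (descending): 4.5, 4.5, 4.4, 3.5, 2.3, 2.3
The 2 values of 4.5 occupy positions 1–2 → average rank (1+2)/2 = 1.5.
The 2 values of 2.3 occupy positions 5–6 → average rank (5+6)/2 = 5.5.
Group A values → pooled ranks: 4.5→1.5, 4.5→1.5, 3.5→4
Rank sum = 1.5 + 1.5 + 4 = 7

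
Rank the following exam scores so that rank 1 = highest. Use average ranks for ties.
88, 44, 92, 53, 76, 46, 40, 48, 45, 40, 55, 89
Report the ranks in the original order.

3, 10, 1, 6, 4, 8, 11.5, 7, 9, 11.5, 5, 2

Sorted (descending): 92, 89, 88, 76, 55, 53, 48, 46, 45, 44, 40, 40
The 2 values of 40 occupy positions 11–12 → average rank (11+12)/2 = 11.5.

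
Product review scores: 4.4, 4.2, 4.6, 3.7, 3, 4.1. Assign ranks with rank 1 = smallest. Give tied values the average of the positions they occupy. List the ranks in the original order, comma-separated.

Sorted (ascending): 3, 3.7, 4.1, 4.2, 4.4, 4.6
No ties — each value takes its position as its rank.

5, 4, 6, 2, 1, 3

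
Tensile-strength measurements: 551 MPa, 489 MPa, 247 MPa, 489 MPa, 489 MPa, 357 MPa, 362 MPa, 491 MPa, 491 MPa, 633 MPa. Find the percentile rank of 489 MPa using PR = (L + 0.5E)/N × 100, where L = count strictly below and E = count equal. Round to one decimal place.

45.0

N = 10.
Strictly below 489: 3. Equal to 489: 3.
PR = (3 + 0.5·3)/10 × 100 = 45.0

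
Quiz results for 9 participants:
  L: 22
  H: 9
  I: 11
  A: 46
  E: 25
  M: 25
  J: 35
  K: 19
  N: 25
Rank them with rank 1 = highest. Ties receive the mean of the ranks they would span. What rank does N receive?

4

Sorted (descending): 46, 35, 25, 25, 25, 22, 19, 11, 9
The 3 values of 25 occupy positions 3–5 → average rank 4.
N has value 25 → rank 4.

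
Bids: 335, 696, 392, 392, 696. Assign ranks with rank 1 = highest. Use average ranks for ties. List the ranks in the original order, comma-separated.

5, 1.5, 3.5, 3.5, 1.5

Sorted (descending): 696, 696, 392, 392, 335
The 2 values of 696 occupy positions 1–2 → average rank (1+2)/2 = 1.5.
The 2 values of 392 occupy positions 3–4 → average rank (3+4)/2 = 3.5.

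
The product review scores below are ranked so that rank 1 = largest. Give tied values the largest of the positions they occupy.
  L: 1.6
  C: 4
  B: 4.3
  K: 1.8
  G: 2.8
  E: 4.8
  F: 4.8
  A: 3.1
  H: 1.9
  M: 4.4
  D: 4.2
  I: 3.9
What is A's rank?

8

Sorted (descending): 4.8, 4.8, 4.4, 4.3, 4.2, 4, 3.9, 3.1, 2.8, 1.9, 1.8, 1.6
The 2 values of 4.8 occupy positions 1–2 → each gets rank 2.
A has value 3.1 → rank 8.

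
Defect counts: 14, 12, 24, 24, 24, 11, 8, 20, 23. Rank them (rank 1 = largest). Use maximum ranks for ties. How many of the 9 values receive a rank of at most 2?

Sorted (descending): 24, 24, 24, 23, 20, 14, 12, 11, 8
The 3 values of 24 occupy positions 1–3 → each gets rank 3.
Ranks ≤ 2: {} → 0 values.

0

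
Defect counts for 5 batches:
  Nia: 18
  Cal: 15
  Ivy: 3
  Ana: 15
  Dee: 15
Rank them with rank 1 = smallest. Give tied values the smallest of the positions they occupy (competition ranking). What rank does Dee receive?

2

Sorted (ascending): 3, 15, 15, 15, 18
The 3 values of 15 occupy positions 2–4 → each gets rank 2.
Dee has value 15 → rank 2.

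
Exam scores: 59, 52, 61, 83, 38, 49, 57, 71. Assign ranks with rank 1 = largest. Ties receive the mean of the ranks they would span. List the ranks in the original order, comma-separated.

4, 6, 3, 1, 8, 7, 5, 2

Sorted (descending): 83, 71, 61, 59, 57, 52, 49, 38
No ties — each value takes its position as its rank.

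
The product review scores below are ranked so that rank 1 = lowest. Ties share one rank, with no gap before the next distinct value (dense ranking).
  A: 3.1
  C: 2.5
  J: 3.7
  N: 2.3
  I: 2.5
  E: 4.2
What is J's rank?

4

Sorted (ascending): 2.3, 2.5, 2.5, 3.1, 3.7, 4.2
The 2 values of 2.5 share dense rank 2.
Remaining distinct values take the next consecutive integers.
J has value 3.7 → rank 4.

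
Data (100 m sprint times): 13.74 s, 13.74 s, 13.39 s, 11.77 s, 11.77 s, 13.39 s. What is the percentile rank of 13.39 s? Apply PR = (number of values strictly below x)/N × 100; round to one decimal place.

N = 6.
Strictly below 13.39: 2. Equal to 13.39: 2.
PR = 2/6 × 100 = 33.3

33.3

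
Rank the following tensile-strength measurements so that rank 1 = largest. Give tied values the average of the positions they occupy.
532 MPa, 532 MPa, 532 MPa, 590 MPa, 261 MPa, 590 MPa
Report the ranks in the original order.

4, 4, 4, 1.5, 6, 1.5

Sorted (descending): 590, 590, 532, 532, 532, 261
The 2 values of 590 occupy positions 1–2 → average rank (1+2)/2 = 1.5.
The 3 values of 532 occupy positions 3–5 → average rank 4.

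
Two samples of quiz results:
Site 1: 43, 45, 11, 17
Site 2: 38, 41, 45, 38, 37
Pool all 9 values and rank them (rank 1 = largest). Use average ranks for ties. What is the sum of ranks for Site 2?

23.5

Sorted (descending): 45, 45, 43, 41, 38, 38, 37, 17, 11
The 2 values of 45 occupy positions 1–2 → average rank (1+2)/2 = 1.5.
The 2 values of 38 occupy positions 5–6 → average rank (5+6)/2 = 5.5.
Site 2 values → pooled ranks: 38→5.5, 41→4, 45→1.5, 38→5.5, 37→7
Rank sum = 5.5 + 4 + 1.5 + 5.5 + 7 = 23.5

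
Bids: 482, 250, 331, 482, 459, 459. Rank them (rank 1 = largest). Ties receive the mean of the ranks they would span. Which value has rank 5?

Sorted (descending): 482, 482, 459, 459, 331, 250
The 2 values of 482 occupy positions 1–2 → average rank (1+2)/2 = 1.5.
The 2 values of 459 occupy positions 3–4 → average rank (3+4)/2 = 3.5.
Rank 5 → value 331.

331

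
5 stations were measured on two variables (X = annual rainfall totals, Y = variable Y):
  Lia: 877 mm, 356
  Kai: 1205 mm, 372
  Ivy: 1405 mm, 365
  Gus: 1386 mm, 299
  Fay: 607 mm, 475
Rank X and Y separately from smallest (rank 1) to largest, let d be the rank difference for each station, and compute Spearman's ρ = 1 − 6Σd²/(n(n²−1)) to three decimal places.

Ranks of variable 1: 2, 3, 5, 4, 1
Ranks of variable 2: 2, 4, 3, 1, 5
d = r₁ − r₂: 0, -1, 2, 3, -4
d²: 0, 1, 4, 9, 16; Σd² = 30
ρ = 1 − 6·30/(5·24) = 1 − 180/120 = -0.500

-0.500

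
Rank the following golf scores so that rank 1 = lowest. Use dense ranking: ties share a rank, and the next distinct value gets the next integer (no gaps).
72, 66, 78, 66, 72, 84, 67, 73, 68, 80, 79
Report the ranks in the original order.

Sorted (ascending): 66, 66, 67, 68, 72, 72, 73, 78, 79, 80, 84
The 2 values of 66 share dense rank 1.
The 2 values of 72 share dense rank 4.
Remaining distinct values take the next consecutive integers.

4, 1, 6, 1, 4, 9, 2, 5, 3, 8, 7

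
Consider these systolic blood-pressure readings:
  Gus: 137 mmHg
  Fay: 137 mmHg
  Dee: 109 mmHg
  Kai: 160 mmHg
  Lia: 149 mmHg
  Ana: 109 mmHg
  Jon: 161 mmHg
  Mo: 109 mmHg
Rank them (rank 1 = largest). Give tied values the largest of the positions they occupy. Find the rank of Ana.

8

Sorted (descending): 161, 160, 149, 137, 137, 109, 109, 109
The 2 values of 137 occupy positions 4–5 → each gets rank 5.
The 3 values of 109 occupy positions 6–8 → each gets rank 8.
Ana has value 109 mmHg → rank 8.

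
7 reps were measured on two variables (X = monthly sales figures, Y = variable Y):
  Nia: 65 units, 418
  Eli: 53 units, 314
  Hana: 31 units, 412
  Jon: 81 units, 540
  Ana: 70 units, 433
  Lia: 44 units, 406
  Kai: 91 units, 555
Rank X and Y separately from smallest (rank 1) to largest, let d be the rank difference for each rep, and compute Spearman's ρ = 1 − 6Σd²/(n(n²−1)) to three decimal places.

Ranks of variable 1: 4, 3, 1, 6, 5, 2, 7
Ranks of variable 2: 4, 1, 3, 6, 5, 2, 7
d = r₁ − r₂: 0, 2, -2, 0, 0, 0, 0
d²: 0, 4, 4, 0, 0, 0, 0; Σd² = 8
ρ = 1 − 6·8/(7·48) = 1 − 48/336 = 0.857

0.857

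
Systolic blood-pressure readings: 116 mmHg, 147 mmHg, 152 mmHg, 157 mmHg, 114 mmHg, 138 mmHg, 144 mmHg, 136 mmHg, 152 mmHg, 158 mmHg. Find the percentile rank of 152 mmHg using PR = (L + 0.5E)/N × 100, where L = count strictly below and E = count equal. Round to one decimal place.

70.0

N = 10.
Strictly below 152: 6. Equal to 152: 2.
PR = (6 + 0.5·2)/10 × 100 = 70.0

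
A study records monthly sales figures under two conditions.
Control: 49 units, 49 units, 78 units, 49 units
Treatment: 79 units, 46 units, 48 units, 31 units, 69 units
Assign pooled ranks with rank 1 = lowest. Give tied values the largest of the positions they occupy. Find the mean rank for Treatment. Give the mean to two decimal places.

Sorted (ascending): 31, 46, 48, 49, 49, 49, 69, 78, 79
The 3 values of 49 occupy positions 4–6 → each gets rank 6.
Treatment values → pooled ranks: 79→9, 46→2, 48→3, 31→1, 69→7
Mean rank = (9 + 2 + 3 + 1 + 7) / 5 = 4.40

4.40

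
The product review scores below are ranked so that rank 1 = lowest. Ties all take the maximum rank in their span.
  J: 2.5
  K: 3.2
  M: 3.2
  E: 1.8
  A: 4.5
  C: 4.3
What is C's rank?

5

Sorted (ascending): 1.8, 2.5, 3.2, 3.2, 4.3, 4.5
The 2 values of 3.2 occupy positions 3–4 → each gets rank 4.
C has value 4.3 → rank 5.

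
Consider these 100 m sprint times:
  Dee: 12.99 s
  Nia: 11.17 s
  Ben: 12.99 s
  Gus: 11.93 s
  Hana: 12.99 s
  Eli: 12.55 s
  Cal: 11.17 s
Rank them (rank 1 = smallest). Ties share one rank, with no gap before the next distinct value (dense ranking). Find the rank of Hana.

Sorted (ascending): 11.17, 11.17, 11.93, 12.55, 12.99, 12.99, 12.99
The 2 values of 11.17 share dense rank 1.
The 3 values of 12.99 share dense rank 4.
Remaining distinct values take the next consecutive integers.
Hana has value 12.99 s → rank 4.

4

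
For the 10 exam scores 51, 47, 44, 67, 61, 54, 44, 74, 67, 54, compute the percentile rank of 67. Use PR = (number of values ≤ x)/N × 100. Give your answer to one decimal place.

90.0

N = 10.
Strictly below 67: 7. Equal to 67: 2.
PR = 9/10 × 100 = 90.0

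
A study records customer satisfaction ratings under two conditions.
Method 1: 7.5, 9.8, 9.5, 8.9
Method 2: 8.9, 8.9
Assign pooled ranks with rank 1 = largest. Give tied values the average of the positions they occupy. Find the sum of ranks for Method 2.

Sorted (descending): 9.8, 9.5, 8.9, 8.9, 8.9, 7.5
The 3 values of 8.9 occupy positions 3–5 → average rank 4.
Method 2 values → pooled ranks: 8.9→4, 8.9→4
Rank sum = 4 + 4 = 8

8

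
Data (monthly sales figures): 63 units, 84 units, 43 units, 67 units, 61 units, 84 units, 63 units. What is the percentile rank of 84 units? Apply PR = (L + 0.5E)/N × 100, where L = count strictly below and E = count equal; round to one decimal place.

85.7

N = 7.
Strictly below 84: 5. Equal to 84: 2.
PR = (5 + 0.5·2)/7 × 100 = 85.7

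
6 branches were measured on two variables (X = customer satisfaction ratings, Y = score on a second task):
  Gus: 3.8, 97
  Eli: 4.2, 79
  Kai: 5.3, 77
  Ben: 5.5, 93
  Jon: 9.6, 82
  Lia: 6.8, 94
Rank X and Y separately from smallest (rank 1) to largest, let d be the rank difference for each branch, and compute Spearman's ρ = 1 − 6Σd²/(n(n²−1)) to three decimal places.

-0.086

Ranks of variable 1: 1, 2, 3, 4, 6, 5
Ranks of variable 2: 6, 2, 1, 4, 3, 5
d = r₁ − r₂: -5, 0, 2, 0, 3, 0
d²: 25, 0, 4, 0, 9, 0; Σd² = 38
ρ = 1 − 6·38/(6·35) = 1 − 228/210 = -0.086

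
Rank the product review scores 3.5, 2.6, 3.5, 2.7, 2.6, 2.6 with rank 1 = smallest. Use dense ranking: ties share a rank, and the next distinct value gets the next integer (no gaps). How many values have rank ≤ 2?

4

Sorted (ascending): 2.6, 2.6, 2.6, 2.7, 3.5, 3.5
The 3 values of 2.6 share dense rank 1.
The 2 values of 3.5 share dense rank 3.
Remaining distinct values take the next consecutive integers.
Ranks ≤ 2: {1, 1, 1, 2} → 4 values.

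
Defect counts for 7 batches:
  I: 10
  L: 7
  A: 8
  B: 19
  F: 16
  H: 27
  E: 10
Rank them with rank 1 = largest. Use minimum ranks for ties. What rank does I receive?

4

Sorted (descending): 27, 19, 16, 10, 10, 8, 7
The 2 values of 10 occupy positions 4–5 → each gets rank 4.
I has value 10 → rank 4.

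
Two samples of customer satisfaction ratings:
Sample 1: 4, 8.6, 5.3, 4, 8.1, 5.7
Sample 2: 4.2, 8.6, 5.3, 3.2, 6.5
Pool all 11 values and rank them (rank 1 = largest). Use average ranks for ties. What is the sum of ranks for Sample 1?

Sorted (descending): 8.6, 8.6, 8.1, 6.5, 5.7, 5.3, 5.3, 4.2, 4, 4, 3.2
The 2 values of 8.6 occupy positions 1–2 → average rank (1+2)/2 = 1.5.
The 2 values of 5.3 occupy positions 6–7 → average rank (6+7)/2 = 6.5.
The 2 values of 4 occupy positions 9–10 → average rank (9+10)/2 = 9.5.
Sample 1 values → pooled ranks: 4→9.5, 8.6→1.5, 5.3→6.5, 4→9.5, 8.1→3, 5.7→5
Rank sum = 9.5 + 1.5 + 6.5 + 9.5 + 3 + 5 = 35

35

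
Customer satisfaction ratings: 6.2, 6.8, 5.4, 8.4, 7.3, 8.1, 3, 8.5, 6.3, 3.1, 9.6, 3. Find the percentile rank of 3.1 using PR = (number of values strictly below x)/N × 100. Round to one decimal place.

N = 12.
Strictly below 3.1: 2. Equal to 3.1: 1.
PR = 2/12 × 100 = 16.7

16.7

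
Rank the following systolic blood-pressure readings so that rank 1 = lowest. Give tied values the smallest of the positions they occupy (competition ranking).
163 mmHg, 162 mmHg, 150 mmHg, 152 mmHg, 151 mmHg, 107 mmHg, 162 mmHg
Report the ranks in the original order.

Sorted (ascending): 107, 150, 151, 152, 162, 162, 163
The 2 values of 162 occupy positions 5–6 → each gets rank 5.

7, 5, 2, 4, 3, 1, 5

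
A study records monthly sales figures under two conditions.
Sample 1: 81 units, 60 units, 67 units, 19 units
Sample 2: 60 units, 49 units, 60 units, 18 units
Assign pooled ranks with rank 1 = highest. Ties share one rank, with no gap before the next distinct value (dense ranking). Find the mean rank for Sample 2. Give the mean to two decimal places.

Sorted (descending): 81, 67, 60, 60, 60, 49, 19, 18
The 3 values of 60 share dense rank 3.
Remaining distinct values take the next consecutive integers.
Sample 2 values → pooled ranks: 60→3, 49→4, 60→3, 18→6
Mean rank = (3 + 4 + 3 + 6) / 4 = 4.00

4.00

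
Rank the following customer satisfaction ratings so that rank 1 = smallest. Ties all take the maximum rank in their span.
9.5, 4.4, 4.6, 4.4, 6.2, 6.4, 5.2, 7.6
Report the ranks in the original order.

8, 2, 3, 2, 5, 6, 4, 7

Sorted (ascending): 4.4, 4.4, 4.6, 5.2, 6.2, 6.4, 7.6, 9.5
The 2 values of 4.4 occupy positions 1–2 → each gets rank 2.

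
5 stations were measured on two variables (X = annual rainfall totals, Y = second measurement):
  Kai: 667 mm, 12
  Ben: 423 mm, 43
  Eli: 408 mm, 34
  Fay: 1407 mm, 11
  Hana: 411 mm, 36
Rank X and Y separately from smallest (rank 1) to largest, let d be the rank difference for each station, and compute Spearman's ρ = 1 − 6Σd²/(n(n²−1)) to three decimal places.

-0.600

Ranks of variable 1: 4, 3, 1, 5, 2
Ranks of variable 2: 2, 5, 3, 1, 4
d = r₁ − r₂: 2, -2, -2, 4, -2
d²: 4, 4, 4, 16, 4; Σd² = 32
ρ = 1 − 6·32/(5·24) = 1 − 192/120 = -0.600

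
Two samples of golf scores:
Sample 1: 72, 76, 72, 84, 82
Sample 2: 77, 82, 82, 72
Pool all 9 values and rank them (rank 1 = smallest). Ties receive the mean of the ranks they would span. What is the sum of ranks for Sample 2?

Sorted (ascending): 72, 72, 72, 76, 77, 82, 82, 82, 84
The 3 values of 72 occupy positions 1–3 → average rank 2.
The 3 values of 82 occupy positions 6–8 → average rank 7.
Sample 2 values → pooled ranks: 77→5, 82→7, 82→7, 72→2
Rank sum = 5 + 7 + 7 + 2 = 21

21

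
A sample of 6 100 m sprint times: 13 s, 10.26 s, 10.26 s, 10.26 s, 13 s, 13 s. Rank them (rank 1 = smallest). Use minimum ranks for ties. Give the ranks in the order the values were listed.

4, 1, 1, 1, 4, 4

Sorted (ascending): 10.26, 10.26, 10.26, 13, 13, 13
The 3 values of 10.26 occupy positions 1–3 → each gets rank 1.
The 3 values of 13 occupy positions 4–6 → each gets rank 4.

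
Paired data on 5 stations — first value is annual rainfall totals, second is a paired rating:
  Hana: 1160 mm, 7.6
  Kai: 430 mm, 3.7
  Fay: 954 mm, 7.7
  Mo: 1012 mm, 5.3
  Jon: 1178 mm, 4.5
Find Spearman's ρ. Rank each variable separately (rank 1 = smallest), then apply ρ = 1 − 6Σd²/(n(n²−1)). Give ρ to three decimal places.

0.100

Ranks of variable 1: 4, 1, 2, 3, 5
Ranks of variable 2: 4, 1, 5, 3, 2
d = r₁ − r₂: 0, 0, -3, 0, 3
d²: 0, 0, 9, 0, 9; Σd² = 18
ρ = 1 − 6·18/(5·24) = 1 − 108/120 = 0.100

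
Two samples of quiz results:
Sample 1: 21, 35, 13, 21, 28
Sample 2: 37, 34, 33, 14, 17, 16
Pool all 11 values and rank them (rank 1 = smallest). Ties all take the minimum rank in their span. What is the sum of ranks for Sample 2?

37

Sorted (ascending): 13, 14, 16, 17, 21, 21, 28, 33, 34, 35, 37
The 2 values of 21 occupy positions 5–6 → each gets rank 5.
Sample 2 values → pooled ranks: 37→11, 34→9, 33→8, 14→2, 17→4, 16→3
Rank sum = 11 + 9 + 8 + 2 + 4 + 3 = 37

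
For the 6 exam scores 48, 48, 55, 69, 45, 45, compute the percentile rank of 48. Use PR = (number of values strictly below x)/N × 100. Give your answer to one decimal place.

33.3

N = 6.
Strictly below 48: 2. Equal to 48: 2.
PR = 2/6 × 100 = 33.3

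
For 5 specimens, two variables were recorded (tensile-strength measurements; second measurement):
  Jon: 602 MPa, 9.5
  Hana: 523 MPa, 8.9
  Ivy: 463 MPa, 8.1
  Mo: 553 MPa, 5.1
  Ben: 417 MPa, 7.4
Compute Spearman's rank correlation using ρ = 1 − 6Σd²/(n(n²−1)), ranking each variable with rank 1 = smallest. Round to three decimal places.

Ranks of variable 1: 5, 3, 2, 4, 1
Ranks of variable 2: 5, 4, 3, 1, 2
d = r₁ − r₂: 0, -1, -1, 3, -1
d²: 0, 1, 1, 9, 1; Σd² = 12
ρ = 1 − 6·12/(5·24) = 1 − 72/120 = 0.400

0.400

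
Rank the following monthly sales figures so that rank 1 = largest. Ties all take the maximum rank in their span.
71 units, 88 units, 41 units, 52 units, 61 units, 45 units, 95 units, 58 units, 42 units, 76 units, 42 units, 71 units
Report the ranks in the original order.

5, 2, 12, 8, 6, 9, 1, 7, 11, 3, 11, 5

Sorted (descending): 95, 88, 76, 71, 71, 61, 58, 52, 45, 42, 42, 41
The 2 values of 71 occupy positions 4–5 → each gets rank 5.
The 2 values of 42 occupy positions 10–11 → each gets rank 11.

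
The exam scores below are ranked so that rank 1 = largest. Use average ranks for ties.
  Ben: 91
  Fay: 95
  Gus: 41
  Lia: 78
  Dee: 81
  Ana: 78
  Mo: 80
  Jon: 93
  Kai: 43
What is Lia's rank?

Sorted (descending): 95, 93, 91, 81, 80, 78, 78, 43, 41
The 2 values of 78 occupy positions 6–7 → average rank (6+7)/2 = 6.5.
Lia has value 78 → rank 6.5.

6.5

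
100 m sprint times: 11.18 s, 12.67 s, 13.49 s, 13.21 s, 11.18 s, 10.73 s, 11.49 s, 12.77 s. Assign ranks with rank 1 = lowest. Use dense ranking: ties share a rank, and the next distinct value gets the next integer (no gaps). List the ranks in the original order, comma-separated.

2, 4, 7, 6, 2, 1, 3, 5

Sorted (ascending): 10.73, 11.18, 11.18, 11.49, 12.67, 12.77, 13.21, 13.49
The 2 values of 11.18 share dense rank 2.
Remaining distinct values take the next consecutive integers.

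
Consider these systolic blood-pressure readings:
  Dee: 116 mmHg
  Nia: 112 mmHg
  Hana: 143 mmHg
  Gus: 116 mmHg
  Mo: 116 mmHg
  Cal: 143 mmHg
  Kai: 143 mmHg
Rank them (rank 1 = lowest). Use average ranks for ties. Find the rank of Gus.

Sorted (ascending): 112, 116, 116, 116, 143, 143, 143
The 3 values of 116 occupy positions 2–4 → average rank 3.
The 3 values of 143 occupy positions 5–7 → average rank 6.
Gus has value 116 mmHg → rank 3.

3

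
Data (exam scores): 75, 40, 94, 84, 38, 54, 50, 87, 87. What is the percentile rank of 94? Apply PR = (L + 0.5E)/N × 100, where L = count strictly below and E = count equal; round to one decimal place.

N = 9.
Strictly below 94: 8. Equal to 94: 1.
PR = (8 + 0.5·1)/9 × 100 = 94.4

94.4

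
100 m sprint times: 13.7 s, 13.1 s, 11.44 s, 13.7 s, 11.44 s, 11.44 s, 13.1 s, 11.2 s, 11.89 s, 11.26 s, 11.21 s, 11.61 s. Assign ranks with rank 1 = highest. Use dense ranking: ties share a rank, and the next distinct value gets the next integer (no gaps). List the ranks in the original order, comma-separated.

1, 2, 5, 1, 5, 5, 2, 8, 3, 6, 7, 4

Sorted (descending): 13.7, 13.7, 13.1, 13.1, 11.89, 11.61, 11.44, 11.44, 11.44, 11.26, 11.21, 11.2
The 2 values of 13.7 share dense rank 1.
The 2 values of 13.1 share dense rank 2.
The 3 values of 11.44 share dense rank 5.
Remaining distinct values take the next consecutive integers.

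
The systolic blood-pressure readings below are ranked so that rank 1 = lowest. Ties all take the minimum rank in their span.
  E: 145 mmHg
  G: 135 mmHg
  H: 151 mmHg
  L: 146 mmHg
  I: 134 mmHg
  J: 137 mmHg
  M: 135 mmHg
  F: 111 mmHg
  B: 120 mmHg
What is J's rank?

Sorted (ascending): 111, 120, 134, 135, 135, 137, 145, 146, 151
The 2 values of 135 occupy positions 4–5 → each gets rank 4.
J has value 137 mmHg → rank 6.

6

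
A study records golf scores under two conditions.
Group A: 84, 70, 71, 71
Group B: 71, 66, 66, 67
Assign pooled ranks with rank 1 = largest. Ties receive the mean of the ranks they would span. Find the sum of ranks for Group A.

12

Sorted (descending): 84, 71, 71, 71, 70, 67, 66, 66
The 3 values of 71 occupy positions 2–4 → average rank 3.
The 2 values of 66 occupy positions 7–8 → average rank (7+8)/2 = 7.5.
Group A values → pooled ranks: 84→1, 70→5, 71→3, 71→3
Rank sum = 1 + 5 + 3 + 3 = 12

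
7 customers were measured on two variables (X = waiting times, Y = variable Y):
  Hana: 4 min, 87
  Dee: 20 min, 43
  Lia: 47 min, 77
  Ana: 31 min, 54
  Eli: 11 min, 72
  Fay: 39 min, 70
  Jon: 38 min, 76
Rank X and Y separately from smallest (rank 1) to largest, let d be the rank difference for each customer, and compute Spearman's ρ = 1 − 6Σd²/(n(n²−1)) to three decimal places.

Ranks of variable 1: 1, 3, 7, 4, 2, 6, 5
Ranks of variable 2: 7, 1, 6, 2, 4, 3, 5
d = r₁ − r₂: -6, 2, 1, 2, -2, 3, 0
d²: 36, 4, 1, 4, 4, 9, 0; Σd² = 58
ρ = 1 − 6·58/(7·48) = 1 − 348/336 = -0.036

-0.036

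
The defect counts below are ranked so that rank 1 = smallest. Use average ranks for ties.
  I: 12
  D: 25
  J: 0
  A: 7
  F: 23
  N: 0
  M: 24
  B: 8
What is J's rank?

1.5

Sorted (ascending): 0, 0, 7, 8, 12, 23, 24, 25
The 2 values of 0 occupy positions 1–2 → average rank (1+2)/2 = 1.5.
J has value 0 → rank 1.5.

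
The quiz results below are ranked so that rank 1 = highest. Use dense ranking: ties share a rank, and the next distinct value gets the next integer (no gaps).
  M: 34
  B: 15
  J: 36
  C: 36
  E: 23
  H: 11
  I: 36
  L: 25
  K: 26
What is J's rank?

Sorted (descending): 36, 36, 36, 34, 26, 25, 23, 15, 11
The 3 values of 36 share dense rank 1.
Remaining distinct values take the next consecutive integers.
J has value 36 → rank 1.

1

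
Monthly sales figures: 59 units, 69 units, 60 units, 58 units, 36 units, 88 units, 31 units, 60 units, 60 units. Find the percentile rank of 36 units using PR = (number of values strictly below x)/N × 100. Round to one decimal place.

N = 9.
Strictly below 36: 1. Equal to 36: 1.
PR = 1/9 × 100 = 11.1

11.1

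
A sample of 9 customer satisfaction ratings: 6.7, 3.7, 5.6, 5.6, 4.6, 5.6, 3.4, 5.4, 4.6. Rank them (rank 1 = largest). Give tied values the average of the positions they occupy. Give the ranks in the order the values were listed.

Sorted (descending): 6.7, 5.6, 5.6, 5.6, 5.4, 4.6, 4.6, 3.7, 3.4
The 3 values of 5.6 occupy positions 2–4 → average rank 3.
The 2 values of 4.6 occupy positions 6–7 → average rank (6+7)/2 = 6.5.

1, 8, 3, 3, 6.5, 3, 9, 5, 6.5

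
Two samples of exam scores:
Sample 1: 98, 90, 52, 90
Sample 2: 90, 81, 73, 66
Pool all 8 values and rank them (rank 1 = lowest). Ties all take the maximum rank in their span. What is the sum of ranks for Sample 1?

23

Sorted (ascending): 52, 66, 73, 81, 90, 90, 90, 98
The 3 values of 90 occupy positions 5–7 → each gets rank 7.
Sample 1 values → pooled ranks: 98→8, 90→7, 52→1, 90→7
Rank sum = 8 + 7 + 1 + 7 = 23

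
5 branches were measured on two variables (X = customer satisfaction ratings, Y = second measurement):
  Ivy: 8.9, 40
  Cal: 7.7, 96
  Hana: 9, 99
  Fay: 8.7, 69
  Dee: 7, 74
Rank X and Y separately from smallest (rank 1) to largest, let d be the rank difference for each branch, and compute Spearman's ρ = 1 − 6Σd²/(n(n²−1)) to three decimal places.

Ranks of variable 1: 4, 2, 5, 3, 1
Ranks of variable 2: 1, 4, 5, 2, 3
d = r₁ − r₂: 3, -2, 0, 1, -2
d²: 9, 4, 0, 1, 4; Σd² = 18
ρ = 1 − 6·18/(5·24) = 1 − 108/120 = 0.100

0.100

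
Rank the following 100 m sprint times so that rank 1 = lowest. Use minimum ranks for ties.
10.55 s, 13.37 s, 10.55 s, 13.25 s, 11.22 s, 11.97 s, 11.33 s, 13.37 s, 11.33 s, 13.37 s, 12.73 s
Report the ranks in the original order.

Sorted (ascending): 10.55, 10.55, 11.22, 11.33, 11.33, 11.97, 12.73, 13.25, 13.37, 13.37, 13.37
The 2 values of 10.55 occupy positions 1–2 → each gets rank 1.
The 2 values of 11.33 occupy positions 4–5 → each gets rank 4.
The 3 values of 13.37 occupy positions 9–11 → each gets rank 9.

1, 9, 1, 8, 3, 6, 4, 9, 4, 9, 7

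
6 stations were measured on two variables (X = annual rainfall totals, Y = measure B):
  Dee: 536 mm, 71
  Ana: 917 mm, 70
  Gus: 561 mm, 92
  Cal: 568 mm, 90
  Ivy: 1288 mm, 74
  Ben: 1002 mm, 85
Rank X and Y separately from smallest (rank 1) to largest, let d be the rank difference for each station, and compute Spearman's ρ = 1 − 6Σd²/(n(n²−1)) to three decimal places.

-0.143

Ranks of variable 1: 1, 4, 2, 3, 6, 5
Ranks of variable 2: 2, 1, 6, 5, 3, 4
d = r₁ − r₂: -1, 3, -4, -2, 3, 1
d²: 1, 9, 16, 4, 9, 1; Σd² = 40
ρ = 1 − 6·40/(6·35) = 1 − 240/210 = -0.143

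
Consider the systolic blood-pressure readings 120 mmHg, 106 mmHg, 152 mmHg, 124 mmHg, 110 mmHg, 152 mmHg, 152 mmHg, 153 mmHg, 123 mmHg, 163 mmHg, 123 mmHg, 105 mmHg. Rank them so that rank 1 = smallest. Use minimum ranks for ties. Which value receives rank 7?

124

Sorted (ascending): 105, 106, 110, 120, 123, 123, 124, 152, 152, 152, 153, 163
The 2 values of 123 occupy positions 5–6 → each gets rank 5.
The 3 values of 152 occupy positions 8–10 → each gets rank 8.
Rank 7 → value 124.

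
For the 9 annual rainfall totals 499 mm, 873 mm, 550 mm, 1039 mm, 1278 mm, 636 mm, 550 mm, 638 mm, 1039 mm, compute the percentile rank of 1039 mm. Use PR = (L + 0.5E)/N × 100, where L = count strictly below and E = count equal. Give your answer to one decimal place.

77.8

N = 9.
Strictly below 1039: 6. Equal to 1039: 2.
PR = (6 + 0.5·2)/9 × 100 = 77.8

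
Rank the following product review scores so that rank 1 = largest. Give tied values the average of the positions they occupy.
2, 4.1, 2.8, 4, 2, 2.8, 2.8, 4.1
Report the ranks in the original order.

7.5, 1.5, 5, 3, 7.5, 5, 5, 1.5

Sorted (descending): 4.1, 4.1, 4, 2.8, 2.8, 2.8, 2, 2
The 2 values of 4.1 occupy positions 1–2 → average rank (1+2)/2 = 1.5.
The 3 values of 2.8 occupy positions 4–6 → average rank 5.
The 2 values of 2 occupy positions 7–8 → average rank (7+8)/2 = 7.5.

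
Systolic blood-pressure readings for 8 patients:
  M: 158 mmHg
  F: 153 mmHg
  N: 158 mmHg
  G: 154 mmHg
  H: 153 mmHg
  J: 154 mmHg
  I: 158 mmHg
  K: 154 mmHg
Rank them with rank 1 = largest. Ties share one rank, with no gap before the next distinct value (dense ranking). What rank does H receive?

Sorted (descending): 158, 158, 158, 154, 154, 154, 153, 153
The 3 values of 158 share dense rank 1.
The 3 values of 154 share dense rank 2.
The 2 values of 153 share dense rank 3.
H has value 153 mmHg → rank 3.

3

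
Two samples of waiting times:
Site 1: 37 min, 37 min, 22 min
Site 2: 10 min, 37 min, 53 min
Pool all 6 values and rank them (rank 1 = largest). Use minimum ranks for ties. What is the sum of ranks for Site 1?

9

Sorted (descending): 53, 37, 37, 37, 22, 10
The 3 values of 37 occupy positions 2–4 → each gets rank 2.
Site 1 values → pooled ranks: 37→2, 37→2, 22→5
Rank sum = 2 + 2 + 5 = 9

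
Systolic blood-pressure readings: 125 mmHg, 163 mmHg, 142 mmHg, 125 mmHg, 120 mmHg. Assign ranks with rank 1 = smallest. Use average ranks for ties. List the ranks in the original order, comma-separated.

2.5, 5, 4, 2.5, 1

Sorted (ascending): 120, 125, 125, 142, 163
The 2 values of 125 occupy positions 2–3 → average rank (2+3)/2 = 2.5.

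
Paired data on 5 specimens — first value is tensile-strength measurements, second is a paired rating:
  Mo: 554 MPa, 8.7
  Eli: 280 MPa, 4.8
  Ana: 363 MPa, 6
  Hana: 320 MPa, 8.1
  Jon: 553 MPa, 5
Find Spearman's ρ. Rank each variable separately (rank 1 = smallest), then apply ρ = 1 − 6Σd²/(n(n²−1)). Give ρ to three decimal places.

Ranks of variable 1: 5, 1, 3, 2, 4
Ranks of variable 2: 5, 1, 3, 4, 2
d = r₁ − r₂: 0, 0, 0, -2, 2
d²: 0, 0, 0, 4, 4; Σd² = 8
ρ = 1 − 6·8/(5·24) = 1 − 48/120 = 0.600

0.600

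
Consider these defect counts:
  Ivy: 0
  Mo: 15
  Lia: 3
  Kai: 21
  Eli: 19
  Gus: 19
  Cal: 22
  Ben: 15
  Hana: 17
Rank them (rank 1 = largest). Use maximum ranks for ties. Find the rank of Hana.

Sorted (descending): 22, 21, 19, 19, 17, 15, 15, 3, 0
The 2 values of 19 occupy positions 3–4 → each gets rank 4.
The 2 values of 15 occupy positions 6–7 → each gets rank 7.
Hana has value 17 → rank 5.

5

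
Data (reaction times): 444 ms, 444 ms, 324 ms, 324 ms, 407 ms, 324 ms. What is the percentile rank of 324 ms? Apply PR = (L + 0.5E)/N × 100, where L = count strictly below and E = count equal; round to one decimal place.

25.0

N = 6.
Strictly below 324: 0. Equal to 324: 3.
PR = (0 + 0.5·3)/6 × 100 = 25.0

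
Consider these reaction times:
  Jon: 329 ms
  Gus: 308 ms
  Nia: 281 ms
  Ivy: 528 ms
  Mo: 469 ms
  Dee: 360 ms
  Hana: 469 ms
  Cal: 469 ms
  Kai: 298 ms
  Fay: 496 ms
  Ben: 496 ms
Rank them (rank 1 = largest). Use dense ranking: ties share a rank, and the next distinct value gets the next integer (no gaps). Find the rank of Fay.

2

Sorted (descending): 528, 496, 496, 469, 469, 469, 360, 329, 308, 298, 281
The 2 values of 496 share dense rank 2.
The 3 values of 469 share dense rank 3.
Remaining distinct values take the next consecutive integers.
Fay has value 496 ms → rank 2.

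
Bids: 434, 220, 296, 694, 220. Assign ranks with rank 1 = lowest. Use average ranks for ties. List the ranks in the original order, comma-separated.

Sorted (ascending): 220, 220, 296, 434, 694
The 2 values of 220 occupy positions 1–2 → average rank (1+2)/2 = 1.5.

4, 1.5, 3, 5, 1.5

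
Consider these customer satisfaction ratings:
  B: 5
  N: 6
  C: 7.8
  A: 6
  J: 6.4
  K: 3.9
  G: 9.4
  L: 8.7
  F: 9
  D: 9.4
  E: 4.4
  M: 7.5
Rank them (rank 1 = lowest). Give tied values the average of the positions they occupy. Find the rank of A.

4.5

Sorted (ascending): 3.9, 4.4, 5, 6, 6, 6.4, 7.5, 7.8, 8.7, 9, 9.4, 9.4
The 2 values of 6 occupy positions 4–5 → average rank (4+5)/2 = 4.5.
The 2 values of 9.4 occupy positions 11–12 → average rank (11+12)/2 = 11.5.
A has value 6 → rank 4.5.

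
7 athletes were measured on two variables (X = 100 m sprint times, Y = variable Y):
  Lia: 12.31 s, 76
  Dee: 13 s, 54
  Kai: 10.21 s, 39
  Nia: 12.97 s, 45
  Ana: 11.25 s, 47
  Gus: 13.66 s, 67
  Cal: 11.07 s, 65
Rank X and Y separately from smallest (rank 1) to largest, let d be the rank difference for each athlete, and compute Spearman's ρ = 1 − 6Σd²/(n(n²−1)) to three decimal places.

0.429

Ranks of variable 1: 4, 6, 1, 5, 3, 7, 2
Ranks of variable 2: 7, 4, 1, 2, 3, 6, 5
d = r₁ − r₂: -3, 2, 0, 3, 0, 1, -3
d²: 9, 4, 0, 9, 0, 1, 9; Σd² = 32
ρ = 1 − 6·32/(7·48) = 1 − 192/336 = 0.429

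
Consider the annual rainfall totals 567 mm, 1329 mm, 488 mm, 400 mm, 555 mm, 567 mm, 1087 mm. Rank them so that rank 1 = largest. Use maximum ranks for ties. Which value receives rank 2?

1087

Sorted (descending): 1329, 1087, 567, 567, 555, 488, 400
The 2 values of 567 occupy positions 3–4 → each gets rank 4.
Rank 2 → value 1087.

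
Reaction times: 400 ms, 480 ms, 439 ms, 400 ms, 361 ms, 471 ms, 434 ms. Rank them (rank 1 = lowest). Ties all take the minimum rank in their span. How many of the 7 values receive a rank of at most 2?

Sorted (ascending): 361, 400, 400, 434, 439, 471, 480
The 2 values of 400 occupy positions 2–3 → each gets rank 2.
Ranks ≤ 2: {1, 2, 2} → 3 values.

3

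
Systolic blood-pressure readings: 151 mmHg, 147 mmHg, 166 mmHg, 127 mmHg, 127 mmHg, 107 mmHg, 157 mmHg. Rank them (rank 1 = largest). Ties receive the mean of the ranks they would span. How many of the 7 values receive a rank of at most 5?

4

Sorted (descending): 166, 157, 151, 147, 127, 127, 107
The 2 values of 127 occupy positions 5–6 → average rank (5+6)/2 = 5.5.
Ranks ≤ 5: {1, 2, 3, 4} → 4 values.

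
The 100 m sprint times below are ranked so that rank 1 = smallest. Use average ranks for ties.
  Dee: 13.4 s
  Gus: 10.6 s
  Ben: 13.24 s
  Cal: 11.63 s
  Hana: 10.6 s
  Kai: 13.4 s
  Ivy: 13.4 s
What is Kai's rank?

Sorted (ascending): 10.6, 10.6, 11.63, 13.24, 13.4, 13.4, 13.4
The 2 values of 10.6 occupy positions 1–2 → average rank (1+2)/2 = 1.5.
The 3 values of 13.4 occupy positions 5–7 → average rank 6.
Kai has value 13.4 s → rank 6.

6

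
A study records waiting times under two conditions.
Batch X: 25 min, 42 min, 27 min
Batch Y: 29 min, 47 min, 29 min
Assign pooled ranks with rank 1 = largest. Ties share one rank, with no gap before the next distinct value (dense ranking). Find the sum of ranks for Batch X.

11

Sorted (descending): 47, 42, 29, 29, 27, 25
The 2 values of 29 share dense rank 3.
Remaining distinct values take the next consecutive integers.
Batch X values → pooled ranks: 25→5, 42→2, 27→4
Rank sum = 5 + 2 + 4 = 11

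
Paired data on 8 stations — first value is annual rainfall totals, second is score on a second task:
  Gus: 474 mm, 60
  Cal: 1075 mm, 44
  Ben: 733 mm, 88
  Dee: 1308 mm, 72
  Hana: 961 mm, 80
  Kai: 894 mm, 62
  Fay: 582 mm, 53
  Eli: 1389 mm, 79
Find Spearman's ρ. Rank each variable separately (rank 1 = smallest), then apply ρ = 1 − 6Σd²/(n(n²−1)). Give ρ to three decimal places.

0.214

Ranks of variable 1: 1, 6, 3, 7, 5, 4, 2, 8
Ranks of variable 2: 3, 1, 8, 5, 7, 4, 2, 6
d = r₁ − r₂: -2, 5, -5, 2, -2, 0, 0, 2
d²: 4, 25, 25, 4, 4, 0, 0, 4; Σd² = 66
ρ = 1 − 6·66/(8·63) = 1 − 396/504 = 0.214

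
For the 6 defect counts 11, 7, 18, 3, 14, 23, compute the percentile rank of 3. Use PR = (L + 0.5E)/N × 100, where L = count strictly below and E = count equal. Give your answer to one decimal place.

8.3

N = 6.
Strictly below 3: 0. Equal to 3: 1.
PR = (0 + 0.5·1)/6 × 100 = 8.3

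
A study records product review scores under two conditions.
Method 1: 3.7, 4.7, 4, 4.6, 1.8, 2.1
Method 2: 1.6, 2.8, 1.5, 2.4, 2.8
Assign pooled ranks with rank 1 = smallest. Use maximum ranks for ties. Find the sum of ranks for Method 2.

22

Sorted (ascending): 1.5, 1.6, 1.8, 2.1, 2.4, 2.8, 2.8, 3.7, 4, 4.6, 4.7
The 2 values of 2.8 occupy positions 6–7 → each gets rank 7.
Method 2 values → pooled ranks: 1.6→2, 2.8→7, 1.5→1, 2.4→5, 2.8→7
Rank sum = 2 + 7 + 1 + 5 + 7 = 22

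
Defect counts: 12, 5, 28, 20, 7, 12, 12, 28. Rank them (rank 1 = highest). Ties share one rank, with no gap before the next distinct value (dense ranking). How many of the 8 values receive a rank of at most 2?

3

Sorted (descending): 28, 28, 20, 12, 12, 12, 7, 5
The 2 values of 28 share dense rank 1.
The 3 values of 12 share dense rank 3.
Remaining distinct values take the next consecutive integers.
Ranks ≤ 2: {1, 1, 2} → 3 values.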